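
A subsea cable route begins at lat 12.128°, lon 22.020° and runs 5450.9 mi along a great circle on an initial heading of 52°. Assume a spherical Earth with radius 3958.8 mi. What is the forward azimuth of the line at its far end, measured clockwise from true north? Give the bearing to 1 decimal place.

Angular distance δ = d/R = 5450.9 / 3958.8 = 1.376907 rad.
Start latitude φ₁ = 0.211674 rad; initial bearing θ = 0.907571 rad.
Destination latitude: φ₂ = arcsin( sin φ₁ cos δ + cos φ₁ sin δ cos θ ) = arcsin(0.631122) = 39.133°.
Then Δλ = atan2(0.755987, 0.060080) = 1.491491 rad, from sin θ sin δ cos φ₁ over cos δ − sin φ₁ sin φ₂.
λ₂ = 22.020° + 85.456° = 107.476°.
The forward bearing on arrival equals the back-azimuth from the destination plus 180°.
Back-azimuth from P₂ (39.1°, 107.5°) to P₁ (12.1°, 22.0°), with Δλ' = λ₁ − λ₂ = -85.5°: atan2( sin Δλ' cos φ₁ , cos φ₂ sin φ₁ − sin φ₂ cos φ₁ cos Δλ' ) = 276.7°.
Final bearing = (276.7° + 180°) mod 360° = 96.7°.

final bearing 96.7°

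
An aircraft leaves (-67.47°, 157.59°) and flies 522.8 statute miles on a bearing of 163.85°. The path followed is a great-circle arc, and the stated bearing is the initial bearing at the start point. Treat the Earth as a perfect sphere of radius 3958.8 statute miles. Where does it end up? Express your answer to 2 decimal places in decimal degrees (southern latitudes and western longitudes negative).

δ = 522.8/3958.8 = 0.132060 rad (7.5665°).
Converting: φ₁ = -1.177574 rad, θ = 2.859722 rad.
Applying the spherical law of cosines for sides, sin φ₂ = sin φ₁ cos δ + cos φ₁ sin δ cos θ = -0.964099, so φ₂ = -74.60°.
For the longitude increment, Δλ = atan2( sin θ sin δ cos φ₁, cos δ − sin φ₁ sin φ₂ ) = atan2(0.014034, 0.100774) = 7.93°.
Hence λ₂ = 157.59° + 7.93° = 165.52°.

latitude -74.60°, longitude 165.52°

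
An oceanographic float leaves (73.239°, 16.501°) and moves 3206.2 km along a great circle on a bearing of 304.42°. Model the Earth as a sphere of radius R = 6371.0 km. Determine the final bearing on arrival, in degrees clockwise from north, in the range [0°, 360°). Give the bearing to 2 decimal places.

Central angle δ = d/R = 0.503249 rad.
Converting: φ₁ = 1.278262 rad, θ = 5.313131 rad.
sin φ₂ = sin φ₁ cos δ + cos φ₁ sin δ cos θ = (0.957516)(0.876020) + (0.288380)(0.482274)(0.565255) = 0.917418
φ₂ = asin(0.917418) = 1.161543 rad = 66.552°.
Δλ = atan2( sin θ sin δ cos φ₁ , cos δ − sin φ₁ sin φ₂ ) = atan2(-0.114728, -0.002422) = -1.591907 rad = -91.210°.
λ₂ = 16.501° + -91.210° = -74.709°.
The forward bearing on arrival equals the back-azimuth from the destination plus 180°.
Back-azimuth from P₂ (66.55°, -74.71°) to P₁ (73.24°, 16.50°), with Δλ' = λ₁ − λ₂ = 91.21°: atan2( sin Δλ' cos φ₁ , cos φ₂ sin φ₁ − sin φ₂ cos φ₁ cos Δλ' ) = 36.71°.
Final bearing = (36.71° + 180°) mod 360° = 216.71°.

final bearing 216.71°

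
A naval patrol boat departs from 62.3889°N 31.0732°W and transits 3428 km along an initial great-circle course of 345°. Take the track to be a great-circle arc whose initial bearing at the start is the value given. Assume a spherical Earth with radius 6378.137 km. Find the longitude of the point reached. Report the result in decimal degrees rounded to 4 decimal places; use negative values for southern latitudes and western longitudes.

longitude -137.8988°

δ = 3428/6378.137 = 0.537461 rad (30.7942°).
Converting: φ₁ = 1.088892 rad, θ = 6.021386 rad.
sin φ₂ = sin φ₁ cos δ + cos φ₁ sin δ cos θ = (0.886114)(0.859011) + (0.463468)(0.511957)(0.965926) = 0.990372
φ₂ = asin(0.990372) = 1.431920 rad = 82.0430°.
For the longitude increment, Δλ = atan2( sin θ sin δ cos φ₁, cos δ − sin φ₁ sin φ₂ ) = atan2(-0.061411, -0.018571) = -106.8256°.
λ₂ = λ₁ + Δλ = -137.8988°.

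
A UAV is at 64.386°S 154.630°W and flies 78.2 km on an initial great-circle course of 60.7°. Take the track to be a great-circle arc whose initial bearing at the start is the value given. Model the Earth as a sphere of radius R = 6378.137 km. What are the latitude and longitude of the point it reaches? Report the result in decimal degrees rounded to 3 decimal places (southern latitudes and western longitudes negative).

The arc subtends δ = 78.2/6378.137 = 0.012261 rad at the centre.
Start latitude φ₁ = -1.123748 rad; initial bearing θ = 1.059415 rad.
Destination latitude: φ₂ = arcsin( sin φ₁ cos δ + cos φ₁ sin δ cos θ ) = arcsin(-0.899065) = -64.035°.
For the longitude increment, Δλ = atan2( sin θ sin δ cos φ₁, cos δ − sin φ₁ sin φ₂ ) = atan2(0.004622, 0.189213) = 1.399°.
λ₂ = λ₁ + Δλ = -153.231°.

latitude -64.035°, longitude -153.231°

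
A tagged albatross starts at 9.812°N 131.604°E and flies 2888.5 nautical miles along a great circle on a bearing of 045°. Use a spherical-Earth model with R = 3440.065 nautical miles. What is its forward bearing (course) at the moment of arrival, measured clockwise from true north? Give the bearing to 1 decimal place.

Angular distance δ = d/R = 2888.5 / 3440.065 = 0.839664 rad.
Converting: φ₁ = 0.171252 rad, θ = 0.785398 rad.
Applying the spherical law of cosines for sides, sin φ₂ = sin φ₁ cos δ + cos φ₁ sin δ cos θ = 0.632473, so φ₂ = 39.233°.
Then Δλ = atan2(0.518684, 0.559929) = 0.747178 rad, from sin θ sin δ cos φ₁ over cos δ − sin φ₁ sin φ₂.
λ₂ = λ₁ + Δλ = 174.414°.
The forward bearing on arrival equals the back-azimuth from the destination plus 180°.
Back-azimuth from P₂ (39.2°, 174.4°) to P₁ (9.8°, 131.6°), with Δλ' = λ₁ − λ₂ = -42.8°: atan2( sin Δλ' cos φ₁ , cos φ₂ sin φ₁ − sin φ₂ cos φ₁ cos Δλ' ) = 244.1°.
Final bearing = (244.1° + 180°) mod 360° = 64.1°.

final bearing 64.1°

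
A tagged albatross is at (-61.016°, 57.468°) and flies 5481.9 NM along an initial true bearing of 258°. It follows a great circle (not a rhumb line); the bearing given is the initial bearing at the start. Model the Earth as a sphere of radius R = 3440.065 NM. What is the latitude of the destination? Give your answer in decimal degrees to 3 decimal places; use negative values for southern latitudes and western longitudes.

latitude -4.636°

δ = 5481.9/3440.065 = 1.593545 rad (91.3034°).
With φ₁ = -61.016° = -1.064930 rad and θ = 258° = 4.502949 rad:
sin φ₂ = sin φ₁ cos δ + cos φ₁ sin δ cos θ = (-0.874755)(-0.022747) + (0.484565)(0.999741)(-0.207912) = -0.080823
φ₂ = asin(-0.080823) = -0.080911 rad = -4.636°.
Δλ = atan2( sin θ sin δ cos φ₁ , cos δ − sin φ₁ sin φ₂ ) = atan2(-0.473854, -0.093447) = -1.765504 rad = -101.156°.
Hence λ₂ = 57.468° + -101.156° = -43.688°.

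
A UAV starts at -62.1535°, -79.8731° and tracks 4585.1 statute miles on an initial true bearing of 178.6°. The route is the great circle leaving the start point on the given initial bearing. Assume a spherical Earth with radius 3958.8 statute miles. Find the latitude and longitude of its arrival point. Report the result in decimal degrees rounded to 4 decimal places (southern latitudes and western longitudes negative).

latitude -51.4745°, longitude 98.0676°

Central angle δ = d/R = 1.158205 rad.
With φ₁ = -62.1535° = -1.084783 rad and θ = 178.6° = 3.117158 rad:
Applying the spherical law of cosines for sides, sin φ₂ = sin φ₁ cos δ + cos φ₁ sin δ cos θ = -0.782331, so φ₂ = -51.4745°.
Δλ = atan2( sin θ sin δ cos φ₁ , cos δ − sin φ₁ sin φ₂ ) = atan2(0.010455, -0.290754) = 3.105651 rad = 177.9407°.
λ₂ = -79.8731° + 177.9407° = 98.0676°.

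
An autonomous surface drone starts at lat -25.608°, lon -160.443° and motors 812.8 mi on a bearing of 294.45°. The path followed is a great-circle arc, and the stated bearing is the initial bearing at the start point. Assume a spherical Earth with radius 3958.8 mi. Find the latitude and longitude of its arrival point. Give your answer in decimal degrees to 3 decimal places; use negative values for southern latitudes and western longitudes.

Angular distance δ = d/R = 812.8 / 3958.8 = 0.205315 rad.
Converting: φ₁ = -0.446944 rad, θ = 5.139122 rad.
sin φ₂ = sin φ₁ cos δ + cos φ₁ sin δ cos θ = (-0.432212)(0.978997) + (0.901772)(0.203875)(0.413899) = -0.347039
φ₂ = asin(-0.347039) = -0.354412 rad = -20.306°.
For the longitude increment, Δλ = atan2( sin θ sin δ cos φ₁, cos δ − sin φ₁ sin φ₂ ) = atan2(-0.167362, 0.829003) = -11.414°.
λ₂ = -160.443° + -11.414° = -171.857°.

latitude -20.306°, longitude -171.857°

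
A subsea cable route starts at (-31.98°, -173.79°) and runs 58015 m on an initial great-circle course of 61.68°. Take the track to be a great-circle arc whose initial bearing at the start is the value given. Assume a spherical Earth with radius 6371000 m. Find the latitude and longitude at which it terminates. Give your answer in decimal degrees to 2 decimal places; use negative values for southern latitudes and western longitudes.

Angular distance δ = d/R = 58015 / 6371000 = 0.009106 rad.
Converting: φ₁ = -0.558156 rad, θ = 1.076519 rad.
Destination latitude: φ₂ = arcsin( sin φ₁ cos δ + cos φ₁ sin δ cos θ ) = arcsin(-0.525937) = -31.73°.
For the longitude increment, Δλ = atan2( sin θ sin δ cos φ₁, cos δ − sin φ₁ sin φ₂ ) = atan2(0.006800, 0.721410) = 0.54°.
λ₂ = λ₁ + Δλ = -173.25°.

latitude -31.73°, longitude -173.25°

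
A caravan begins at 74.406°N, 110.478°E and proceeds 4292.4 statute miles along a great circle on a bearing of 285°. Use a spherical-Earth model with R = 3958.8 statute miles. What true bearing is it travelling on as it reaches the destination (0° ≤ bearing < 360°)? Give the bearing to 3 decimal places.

Angular distance δ = d/R = 4292.4 / 3958.8 = 1.084268 rad.
Converting: φ₁ = 1.298630 rad, θ = 4.974188 rad.
sin φ₂ = sin φ₁ cos δ + cos φ₁ sin δ cos θ = (0.963191)(0.467560) + (0.268819)(0.883961)(0.258819) = 0.511851
φ₂ = asin(0.511851) = 0.537339 rad = 30.787°.
Δλ = atan2( sin θ sin δ cos φ₁ , cos δ − sin φ₁ sin φ₂ ) = atan2(-0.229529, -0.025451) = -1.681227 rad = -96.327°.
Hence λ₂ = 110.478° + -96.327° = 14.151°.
The forward bearing on arrival equals the back-azimuth from the destination plus 180°.
Back-azimuth from P₂ (30.787°, 14.151°) to P₁ (74.406°, 110.478°), with Δλ' = λ₁ − λ₂ = 96.327°: atan2( sin Δλ' cos φ₁ , cos φ₂ sin φ₁ − sin φ₂ cos φ₁ cos Δλ' ) = 17.593°.
Final bearing = (17.593° + 180°) mod 360° = 197.593°.

final bearing 197.593°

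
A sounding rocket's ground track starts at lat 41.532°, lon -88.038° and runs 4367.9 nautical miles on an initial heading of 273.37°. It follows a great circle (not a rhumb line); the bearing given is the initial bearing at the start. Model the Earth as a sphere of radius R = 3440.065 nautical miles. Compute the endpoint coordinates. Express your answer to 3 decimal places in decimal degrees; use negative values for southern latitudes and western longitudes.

latitude 13.807°, longitude -167.069°

δ = 4367.9/3440.065 = 1.269714 rad (72.7493°).
Start latitude φ₁ = 0.724870 rad; initial bearing θ = 4.771207 rad.
Destination latitude: φ₂ = arcsin( sin φ₁ cos δ + cos φ₁ sin δ cos θ ) = arcsin(0.238652) = 13.807°.
For the longitude increment, Δλ = atan2( sin θ sin δ cos φ₁, cos δ − sin φ₁ sin φ₂ ) = atan2(-0.713675, 0.138319) = -79.031°.
λ₂ = λ₁ + Δλ = -167.069°.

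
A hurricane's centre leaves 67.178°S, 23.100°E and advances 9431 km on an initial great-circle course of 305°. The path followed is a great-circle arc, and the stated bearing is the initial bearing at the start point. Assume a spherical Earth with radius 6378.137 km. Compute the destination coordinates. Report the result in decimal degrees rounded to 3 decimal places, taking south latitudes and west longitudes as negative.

latitude 7.858°, longitude -32.327°

Central angle δ = d/R = 1.478645 rad.
Start latitude φ₁ = -1.172477 rad; initial bearing θ = 5.323254 rad.
Applying the spherical law of cosines for sides, sin φ₂ = sin φ₁ cos δ + cos φ₁ sin δ cos θ = 0.136712, so φ₂ = 7.858°.
Then Δλ = atan2(-0.316376, 0.218030) = -0.967390 rad, from sin θ sin δ cos φ₁ over cos δ − sin φ₁ sin φ₂.
λ₂ = 23.100° + -55.427° = -32.327°.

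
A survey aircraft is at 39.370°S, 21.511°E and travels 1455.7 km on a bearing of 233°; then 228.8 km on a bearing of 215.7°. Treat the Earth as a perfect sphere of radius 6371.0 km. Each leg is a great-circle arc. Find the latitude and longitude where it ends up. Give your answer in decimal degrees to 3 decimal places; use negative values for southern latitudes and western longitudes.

Apply the spherical direct solution leg by leg, carrying full precision between legs.
Leg 1: from (-39.370°, 21.511°), δ = 1455.7/6371 = 0.228488 rad, θ = 233° → φ = -46.321°, λ = 6.326°.
Leg 2: from (-46.321°, 6.326°), δ = 228.8/6371 = 0.035913 rad, θ = 215.7° → φ = -47.978°, λ = 4.533°.

latitude -47.978°, longitude 4.533°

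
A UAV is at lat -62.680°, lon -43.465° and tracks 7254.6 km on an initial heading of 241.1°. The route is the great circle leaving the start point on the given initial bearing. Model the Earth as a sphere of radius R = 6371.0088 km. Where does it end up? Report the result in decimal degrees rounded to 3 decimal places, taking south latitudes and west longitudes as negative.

latitude -34.994°, longitude -147.430°

Central angle δ = d/R = 1.138689 rad.
With φ₁ = -62.680° = -1.093972 rad and θ = 241.1° = 4.207989 rad:
sin φ₂ = sin φ₁ cos δ + cos φ₁ sin δ cos θ = (-0.888457)(0.418785) + (0.458960)(0.908085)(-0.483282) = -0.573492
φ₂ = asin(-0.573492) = -0.610763 rad = -34.994°.
Δλ = atan2( sin θ sin δ cos φ₁ , cos δ − sin φ₁ sin φ₂ ) = atan2(-0.364871, -0.090738) = -1.814538 rad = -103.965°.
Hence λ₂ = -43.465° + -103.965° = -147.430°.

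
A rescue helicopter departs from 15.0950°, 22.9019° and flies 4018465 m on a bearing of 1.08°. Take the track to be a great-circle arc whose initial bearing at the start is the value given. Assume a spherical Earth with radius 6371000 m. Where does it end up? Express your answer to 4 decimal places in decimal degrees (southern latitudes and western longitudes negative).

Central angle δ = d/R = 0.630743 rad.
Start latitude φ₁ = 0.263457 rad; initial bearing θ = 0.018850 rad.
Destination latitude: φ₂ = arcsin( sin φ₁ cos δ + cos φ₁ sin δ cos θ ) = arcsin(0.779608) = 51.2247°.
For the longitude increment, Δλ = atan2( sin θ sin δ cos φ₁, cos δ − sin φ₁ sin φ₂ ) = atan2(0.010732, 0.604564) = 1.0170°.
Hence λ₂ = 22.9019° + 1.0170° = 23.9189°.

latitude 51.2247°, longitude 23.9189°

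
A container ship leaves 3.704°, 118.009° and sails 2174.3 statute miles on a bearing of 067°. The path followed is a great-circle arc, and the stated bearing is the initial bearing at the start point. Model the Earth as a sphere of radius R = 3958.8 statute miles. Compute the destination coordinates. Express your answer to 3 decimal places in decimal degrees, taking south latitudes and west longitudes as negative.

latitude 14.990°, longitude 147.841°

δ = 2174.3/3958.8 = 0.549232 rad (31.4687°).
Start latitude φ₁ = 0.064647 rad; initial bearing θ = 1.169371 rad.
Destination latitude: φ₂ = arcsin( sin φ₁ cos δ + cos φ₁ sin δ cos θ ) = arcsin(0.258649) = 14.990°.
Then Δλ = atan2(0.479530, 0.836216) = 0.520670 rad, from sin θ sin δ cos φ₁ over cos δ − sin φ₁ sin φ₂.
λ₂ = λ₁ + Δλ = 147.841°.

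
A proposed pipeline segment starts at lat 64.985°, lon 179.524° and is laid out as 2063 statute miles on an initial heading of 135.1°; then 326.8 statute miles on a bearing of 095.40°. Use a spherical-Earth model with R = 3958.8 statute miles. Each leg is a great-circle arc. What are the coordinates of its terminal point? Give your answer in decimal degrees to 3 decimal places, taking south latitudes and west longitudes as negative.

latitude 38.950°, longitude -147.302°

Apply the spherical direct solution leg by leg, carrying full precision between legs.
Leg 1: from (64.985°, 179.524°), δ = 2063/3958.8 = 0.521118 rad, θ = 135.1° → φ = 39.553°, λ = -153.361°.
Leg 2: from (39.553°, -153.361°), δ = 326.8/3958.8 = 0.082550 rad, θ = 95.4° → φ = 38.950°, λ = -147.302°.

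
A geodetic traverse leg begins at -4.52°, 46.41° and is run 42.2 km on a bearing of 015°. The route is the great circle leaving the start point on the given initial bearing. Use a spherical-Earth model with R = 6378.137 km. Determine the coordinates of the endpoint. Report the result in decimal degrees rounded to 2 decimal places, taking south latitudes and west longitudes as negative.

latitude -4.15°, longitude 46.51°

The arc subtends δ = 42.2/6378.137 = 0.006616 rad at the centre.
Start latitude φ₁ = -0.078889 rad; initial bearing θ = 0.261799 rad.
Destination latitude: φ₂ = arcsin( sin φ₁ cos δ + cos φ₁ sin δ cos θ ) = arcsin(-0.072434) = -4.15°.
Δλ = atan2( sin θ sin δ cos φ₁ , cos δ − sin φ₁ sin φ₂ ) = atan2(0.001707, 0.994270) = 0.001717 rad = 0.10°.
λ₂ = λ₁ + Δλ = 46.51°.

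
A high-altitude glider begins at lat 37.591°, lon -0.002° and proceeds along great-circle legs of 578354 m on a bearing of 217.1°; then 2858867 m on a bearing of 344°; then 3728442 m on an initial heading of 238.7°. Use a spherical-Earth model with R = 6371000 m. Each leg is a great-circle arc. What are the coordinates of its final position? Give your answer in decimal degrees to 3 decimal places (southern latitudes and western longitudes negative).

latitude 33.339°, longitude -51.037°

Apply the spherical direct solution leg by leg, carrying full precision between legs.
Leg 1: from (37.591°, -0.002°), δ = 578354/6371000 = 0.090779 rad, θ = 217.1° → φ = 33.382°, λ = -3.757°.
Leg 2: from (33.382°, -3.757°), δ = 2858867/6371000 = 0.448731 rad, θ = 344° → φ = 57.561°, λ = -16.638°.
Leg 3: from (57.561°, -16.638°), δ = 3728442/6371000 = 0.585221 rad, θ = 238.7° → φ = 33.339°, λ = -51.037°.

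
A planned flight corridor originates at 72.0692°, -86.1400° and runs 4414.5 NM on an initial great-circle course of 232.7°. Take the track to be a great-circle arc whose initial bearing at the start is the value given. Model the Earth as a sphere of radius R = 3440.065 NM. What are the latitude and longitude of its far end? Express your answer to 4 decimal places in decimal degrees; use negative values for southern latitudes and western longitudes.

The arc subtends δ = 4414.5/3440.065 = 1.283261 rad at the centre.
Start latitude φ₁ = 1.257845 rad; initial bearing θ = 4.061381 rad.
Applying the spherical law of cosines for sides, sin φ₂ = sin φ₁ cos δ + cos φ₁ sin δ cos θ = 0.090910, so φ₂ = 5.2160°.
Δλ = atan2( sin θ sin δ cos φ₁ , cos δ − sin φ₁ sin φ₂ ) = atan2(-0.234847, 0.197095) = -0.872576 rad = -49.9949°.
λ₂ = -86.1400° + -49.9949° = -136.1349°.

latitude 5.2160°, longitude -136.1349°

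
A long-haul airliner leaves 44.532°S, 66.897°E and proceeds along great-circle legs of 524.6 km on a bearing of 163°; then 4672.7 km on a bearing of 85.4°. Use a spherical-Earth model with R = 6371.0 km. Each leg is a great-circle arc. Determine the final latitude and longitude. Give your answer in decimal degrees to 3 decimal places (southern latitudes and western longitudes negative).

Apply the spherical direct solution leg by leg, carrying full precision between legs.
Leg 1: from (-44.532°, 66.897°), δ = 524.6/6371 = 0.082342 rad, θ = 163° → φ = -49.025°, λ = 68.999°.
Leg 2: from (-49.025°, 68.999°), δ = 4672.7/6371 = 0.733433 rad, θ = 85.4° → φ = -31.713°, λ = 120.663°.

latitude -31.713°, longitude 120.663°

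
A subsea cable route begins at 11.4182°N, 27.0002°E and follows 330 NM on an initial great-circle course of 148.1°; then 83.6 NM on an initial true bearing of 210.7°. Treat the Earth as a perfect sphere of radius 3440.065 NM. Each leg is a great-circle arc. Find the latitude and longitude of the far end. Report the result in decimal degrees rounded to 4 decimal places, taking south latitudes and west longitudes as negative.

latitude 5.5416°, longitude 29.2075°

Apply the spherical direct solution leg by leg, carrying full precision between legs.
Leg 1: from (11.4182°, 27.0002°), δ = 330/3440.065 = 0.095928 rad, θ = 148.1° → φ = 6.7393°, λ = 29.9216°.
Leg 2: from (6.7393°, 29.9216°), δ = 83.6/3440.065 = 0.024302 rad, θ = 210.7° → φ = 5.5416°, λ = 29.2075°.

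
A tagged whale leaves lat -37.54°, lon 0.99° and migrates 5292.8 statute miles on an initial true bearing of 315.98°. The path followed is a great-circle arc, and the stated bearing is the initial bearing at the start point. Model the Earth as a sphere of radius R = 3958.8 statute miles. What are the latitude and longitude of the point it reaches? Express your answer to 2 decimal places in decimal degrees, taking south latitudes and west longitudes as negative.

latitude 24.42°, longitude -46.95°

δ = 5292.8/3958.8 = 1.336971 rad (76.6028°).
Converting: φ₁ = -0.655197 rad, θ = 5.514891 rad.
Destination latitude: φ₂ = arcsin( sin φ₁ cos δ + cos φ₁ sin δ cos θ ) = arcsin(0.413497) = 24.42°.
Then Δλ = atan2(-0.536019, 0.483651) = -0.836711 rad, from sin θ sin δ cos φ₁ over cos δ − sin φ₁ sin φ₂.
Hence λ₂ = 0.99° + -47.94° = -46.95°.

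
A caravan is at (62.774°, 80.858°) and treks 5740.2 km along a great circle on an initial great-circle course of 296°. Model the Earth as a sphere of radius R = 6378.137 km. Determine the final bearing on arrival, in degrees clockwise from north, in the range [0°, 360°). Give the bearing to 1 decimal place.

final bearing 215.7°

Central angle δ = d/R = 0.899981 rad.
Start latitude φ₁ = 1.095613 rad; initial bearing θ = 5.166175 rad.
Applying the spherical law of cosines for sides, sin φ₂ = sin φ₁ cos δ + cos φ₁ sin δ cos θ = 0.709853, so φ₂ = 45.223°.
For the longitude increment, Δλ = atan2( sin θ sin δ cos φ₁, cos δ − sin φ₁ sin φ₂ ) = atan2(-0.322099, -0.009582) = -91.704°.
λ₂ = 80.858° + -91.704° = -10.846°.
The forward bearing on arrival equals the back-azimuth from the destination plus 180°.
Back-azimuth from P₂ (45.2°, -10.8°) to P₁ (62.8°, 80.9°), with Δλ' = λ₁ − λ₂ = 91.7°: atan2( sin Δλ' cos φ₁ , cos φ₂ sin φ₁ − sin φ₂ cos φ₁ cos Δλ' ) = 35.7°.
Final bearing = (35.7° + 180°) mod 360° = 215.7°.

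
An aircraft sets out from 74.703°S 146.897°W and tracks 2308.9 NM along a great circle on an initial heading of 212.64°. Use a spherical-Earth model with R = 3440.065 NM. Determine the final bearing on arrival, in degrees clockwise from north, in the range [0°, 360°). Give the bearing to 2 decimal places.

Angular distance δ = d/R = 2308.9 / 3440.065 = 0.671179 rad.
With φ₁ = -74.703° = -1.303813 rad and θ = 212.64° = 3.711268 rad:
sin φ₂ = sin φ₁ cos δ + cos φ₁ sin δ cos θ = (-0.964571)(0.783089) + (0.263823)(0.621910)(-0.842076) = -0.893508
φ₂ = asin(-0.893508) = -1.105097 rad = -63.317°.
Then Δλ = atan2(-0.088495, -0.078763) = -2.298076 rad, from sin θ sin δ cos φ₁ over cos δ − sin φ₁ sin φ₂.
λ₂ = -146.897° + -131.670° = -278.567°, normalized to (−180°, 180°] → 81.433°.
The forward bearing on arrival equals the back-azimuth from the destination plus 180°.
Back-azimuth from P₂ (-63.32°, 81.43°) to P₁ (-74.70°, -146.90°), with Δλ' = λ₁ − λ₂ = -228.33°: atan2( sin Δλ' cos φ₁ , cos φ₂ sin φ₁ − sin φ₂ cos φ₁ cos Δλ' ) = 161.53°.
Final bearing = (161.53° + 180°) mod 360° = 341.53°.

final bearing 341.53°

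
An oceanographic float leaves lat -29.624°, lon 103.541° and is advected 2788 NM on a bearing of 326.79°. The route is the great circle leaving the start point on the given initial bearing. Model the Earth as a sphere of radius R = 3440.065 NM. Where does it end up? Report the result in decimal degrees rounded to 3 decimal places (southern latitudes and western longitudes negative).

The arc subtends δ = 2788/3440.065 = 0.810450 rad at the centre.
Converting: φ₁ = -0.517036 rad, θ = 5.703561 rad.
Applying the spherical law of cosines for sides, sin φ₂ = sin φ₁ cos δ + cos φ₁ sin δ cos θ = 0.186342, so φ₂ = 10.739°.
Δλ = atan2( sin θ sin δ cos φ₁ , cos δ − sin φ₁ sin φ₂ ) = atan2(-0.344993, 0.781282) = -0.415824 rad = -23.825°.
Hence λ₂ = 103.541° + -23.825° = 79.716°.

latitude 10.739°, longitude 79.716°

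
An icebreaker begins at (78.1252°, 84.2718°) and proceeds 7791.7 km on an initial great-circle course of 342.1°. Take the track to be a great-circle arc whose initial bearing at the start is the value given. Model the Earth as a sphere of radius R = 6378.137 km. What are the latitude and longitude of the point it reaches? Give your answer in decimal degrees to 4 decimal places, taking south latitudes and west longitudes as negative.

Angular distance δ = d/R = 7791.7 / 6378.137 = 1.221626 rad.
Converting: φ₁ = 1.363542 rad, θ = 5.970771 rad.
Destination latitude: φ₂ = arcsin( sin φ₁ cos δ + cos φ₁ sin δ cos θ ) = arcsin(0.518794) = 31.2514°.
Δλ = atan2( sin θ sin δ cos φ₁ , cos δ − sin φ₁ sin φ₂ ) = atan2(-0.059429, -0.165573) = -2.796983 rad = -160.2553°.
λ₂ = λ₁ + Δλ = -75.9835°.

latitude 31.2514°, longitude -75.9835°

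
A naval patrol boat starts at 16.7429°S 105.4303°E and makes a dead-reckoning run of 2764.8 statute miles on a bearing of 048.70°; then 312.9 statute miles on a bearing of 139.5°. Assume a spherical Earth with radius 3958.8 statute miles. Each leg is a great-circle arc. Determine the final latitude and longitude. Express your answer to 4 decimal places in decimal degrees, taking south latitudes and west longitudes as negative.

Apply the spherical direct solution leg by leg, carrying full precision between legs.
Leg 1: from (-16.7429°, 105.4303°), δ = 2764.8/3958.8 = 0.698393 rad, θ = 48.7° → φ = 10.7049°, λ = 134.8767°.
Leg 2: from (10.7049°, 134.8767°), δ = 312.9/3958.8 = 0.079039 rad, θ = 139.5° → φ = 7.2487°, λ = 137.8397°.

latitude 7.2487°, longitude 137.8397°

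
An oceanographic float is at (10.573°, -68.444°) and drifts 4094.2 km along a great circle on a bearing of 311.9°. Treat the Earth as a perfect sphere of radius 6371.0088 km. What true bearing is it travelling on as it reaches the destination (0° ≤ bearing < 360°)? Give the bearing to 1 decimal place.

Angular distance δ = d/R = 4094.2 / 6371.0088 = 0.642630 rad.
With φ₁ = 10.573° = 0.184534 rad and θ = 311.9° = 5.443682 rad:
Applying the spherical law of cosines for sides, sin φ₂ = sin φ₁ cos δ + cos φ₁ sin δ cos θ = 0.540325, so φ₂ = 32.706°.
For the longitude increment, Δλ = atan2( sin θ sin δ cos φ₁, cos δ − sin φ₁ sin φ₂ ) = atan2(-0.438495, 0.701379) = -32.013°.
Hence λ₂ = -68.444° + -32.013° = -100.457°.
The forward bearing on arrival equals the back-azimuth from the destination plus 180°.
Back-azimuth from P₂ (32.7°, -100.5°) to P₁ (10.6°, -68.4°), with Δλ' = λ₁ − λ₂ = 32.0°: atan2( sin Δλ' cos φ₁ , cos φ₂ sin φ₁ − sin φ₂ cos φ₁ cos Δλ' ) = 119.6°.
Final bearing = (119.6° + 180°) mod 360° = 299.6°.

final bearing 299.6°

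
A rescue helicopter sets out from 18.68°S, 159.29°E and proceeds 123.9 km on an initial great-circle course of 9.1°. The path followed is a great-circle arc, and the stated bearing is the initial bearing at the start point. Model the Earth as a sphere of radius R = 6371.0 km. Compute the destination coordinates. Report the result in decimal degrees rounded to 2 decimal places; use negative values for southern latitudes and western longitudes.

latitude -17.58°, longitude 159.47°

Central angle δ = d/R = 0.019447 rad.
With φ₁ = -18.68° = -0.326028 rad and θ = 9.1° = 0.158825 rad:
Applying the spherical law of cosines for sides, sin φ₂ = sin φ₁ cos δ + cos φ₁ sin δ cos θ = -0.302032, so φ₂ = -17.58°.
Then Δλ = atan2(0.002914, 0.903075) = 0.003226 rad, from sin θ sin δ cos φ₁ over cos δ − sin φ₁ sin φ₂.
Hence λ₂ = 159.29° + 0.18° = 159.47°.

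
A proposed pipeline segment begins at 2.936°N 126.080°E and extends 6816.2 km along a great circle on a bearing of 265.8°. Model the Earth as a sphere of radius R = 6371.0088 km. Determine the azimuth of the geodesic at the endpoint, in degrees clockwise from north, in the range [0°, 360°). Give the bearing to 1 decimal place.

final bearing 265.4°

Central angle δ = d/R = 1.069878 rad.
Converting: φ₁ = 0.051243 rad, θ = 4.639085 rad.
Destination latitude: φ₂ = arcsin( sin φ₁ cos δ + cos φ₁ sin δ cos θ ) = arcsin(-0.039558) = -2.267°.
Δλ = atan2( sin θ sin δ cos φ₁ , cos δ − sin φ₁ sin φ₂ ) = atan2(-0.873638, 0.482258) = -1.066410 rad = -61.101°.
Hence λ₂ = 126.080° + -61.101° = 64.979°.
The forward bearing on arrival equals the back-azimuth from the destination plus 180°.
Back-azimuth from P₂ (-2.3°, 65.0°) to P₁ (2.9°, 126.1°), with Δλ' = λ₁ − λ₂ = 61.1°: atan2( sin Δλ' cos φ₁ , cos φ₂ sin φ₁ − sin φ₂ cos φ₁ cos Δλ' ) = 85.4°.
Final bearing = (85.4° + 180°) mod 360° = 265.4°.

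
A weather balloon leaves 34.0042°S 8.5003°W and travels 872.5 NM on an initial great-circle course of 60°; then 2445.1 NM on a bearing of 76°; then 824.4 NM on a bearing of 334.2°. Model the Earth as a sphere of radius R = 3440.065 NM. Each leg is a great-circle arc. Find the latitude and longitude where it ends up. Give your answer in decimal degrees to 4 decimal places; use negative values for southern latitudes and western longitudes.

latitude 1.4742°, longitude 39.6963°

Apply the spherical direct solution leg by leg, carrying full precision between legs.
Leg 1: from (-34.0042°, -8.5003°), δ = 872.5/3440.065 = 0.253629 rad, θ = 60° → φ = -25.9354°, λ = 5.4829°.
Leg 2: from (-25.9354°, 5.4829°), δ = 2445.1/3440.065 = 0.710771 rad, θ = 76° → φ = -10.9246°, λ = 45.6278°.
Leg 3: from (-10.9246°, 45.6278°), δ = 824.4/3440.065 = 0.239647 rad, θ = 334.2° → φ = 1.4742°, λ = 39.6963°.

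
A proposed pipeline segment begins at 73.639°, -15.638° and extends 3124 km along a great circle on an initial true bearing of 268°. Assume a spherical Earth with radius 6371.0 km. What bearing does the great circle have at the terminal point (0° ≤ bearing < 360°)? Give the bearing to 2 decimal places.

final bearing 211.44°

Angular distance δ = d/R = 3124 / 6371 = 0.490347 rad.
With φ₁ = 73.639° = 1.285243 rad and θ = 268° = 4.677482 rad:
Destination latitude: φ₂ = arcsin( sin φ₁ cos δ + cos φ₁ sin δ cos θ ) = arcsin(0.841817) = 57.333°.
For the longitude increment, Δλ = atan2( sin θ sin δ cos φ₁, cos δ − sin φ₁ sin φ₂ ) = atan2(-0.132575, 0.074441) = -60.686°.
λ₂ = -15.638° + -60.686° = -76.324°.
The forward bearing on arrival equals the back-azimuth from the destination plus 180°.
Back-azimuth from P₂ (57.33°, -76.32°) to P₁ (73.64°, -15.64°), with Δλ' = λ₁ − λ₂ = 60.69°: atan2( sin Δλ' cos φ₁ , cos φ₂ sin φ₁ − sin φ₂ cos φ₁ cos Δλ' ) = 31.44°.
Final bearing = (31.44° + 180°) mod 360° = 211.44°.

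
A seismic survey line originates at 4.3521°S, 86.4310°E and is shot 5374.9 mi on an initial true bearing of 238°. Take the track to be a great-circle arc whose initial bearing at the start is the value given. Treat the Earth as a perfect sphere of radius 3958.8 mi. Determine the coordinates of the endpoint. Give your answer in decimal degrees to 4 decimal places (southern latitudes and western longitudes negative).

Central angle δ = d/R = 1.357709 rad.
Start latitude φ₁ = -0.075958 rad; initial bearing θ = 4.153884 rad.
Destination latitude: φ₂ = arcsin( sin φ₁ cos δ + cos φ₁ sin δ cos θ ) = arcsin(-0.532489) = -32.1738°.
For the longitude increment, Δλ = atan2( sin θ sin δ cos φ₁, cos δ − sin φ₁ sin φ₂ ) = atan2(-0.826478, 0.171070) = -78.3057°.
Hence λ₂ = 86.4310° + -78.3057° = 8.1253°.

latitude -32.1738°, longitude 8.1253°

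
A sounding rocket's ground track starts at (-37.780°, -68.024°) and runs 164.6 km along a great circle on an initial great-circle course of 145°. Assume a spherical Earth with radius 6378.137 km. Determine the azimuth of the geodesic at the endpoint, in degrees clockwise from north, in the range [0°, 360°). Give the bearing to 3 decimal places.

final bearing 144.323°

The arc subtends δ = 164.6/6378.137 = 0.025807 rad at the centre.
With φ₁ = -37.780° = -0.659385 rad and θ = 145° = 2.530727 rad:
Applying the spherical law of cosines for sides, sin φ₂ = sin φ₁ cos δ + cos φ₁ sin δ cos θ = -0.629134, so φ₂ = -38.986°.
For the longitude increment, Δλ = atan2( sin θ sin δ cos φ₁, cos δ − sin φ₁ sin φ₂ ) = atan2(0.011698, 0.614240) = 1.091°.
λ₂ = λ₁ + Δλ = -66.933°.
The forward bearing on arrival equals the back-azimuth from the destination plus 180°.
Back-azimuth from P₂ (-38.986°, -66.933°) to P₁ (-37.780°, -68.024°), with Δλ' = λ₁ − λ₂ = -1.091°: atan2( sin Δλ' cos φ₁ , cos φ₂ sin φ₁ − sin φ₂ cos φ₁ cos Δλ' ) = 324.323°.
Final bearing = (324.323° + 180°) mod 360° = 144.323°.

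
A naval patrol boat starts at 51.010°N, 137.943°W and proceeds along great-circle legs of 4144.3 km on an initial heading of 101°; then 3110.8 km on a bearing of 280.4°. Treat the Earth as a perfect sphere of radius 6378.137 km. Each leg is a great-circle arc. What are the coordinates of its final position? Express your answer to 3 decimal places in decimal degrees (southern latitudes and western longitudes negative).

Apply the spherical direct solution leg by leg, carrying full precision between legs.
Leg 1: from (51.010°, -137.943°), δ = 4144.3/6378.137 = 0.649767 rad, θ = 101° → φ = 33.109°, λ = -92.789°.
Leg 2: from (33.109°, -92.789°), δ = 3110.8/6378.137 = 0.487729 rad, θ = 280.4° → φ = 33.601°, λ = -126.389°.

latitude 33.601°, longitude -126.389°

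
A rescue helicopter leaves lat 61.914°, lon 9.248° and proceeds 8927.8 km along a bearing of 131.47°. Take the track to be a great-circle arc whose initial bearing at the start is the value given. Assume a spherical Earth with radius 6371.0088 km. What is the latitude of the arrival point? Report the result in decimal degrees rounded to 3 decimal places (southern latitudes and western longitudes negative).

δ = 8927.8/6371.0088 = 1.401317 rad (80.2895°).
Converting: φ₁ = 1.080603 rad, θ = 2.294584 rad.
sin φ₂ = sin φ₁ cos δ + cos φ₁ sin δ cos θ = (0.882242)(0.168670) + (0.470796)(0.985673)(-0.662228) = -0.158500
φ₂ = asin(-0.158500) = -0.159171 rad = -9.120°.
For the longitude increment, Δλ = atan2( sin θ sin δ cos φ₁, cos δ − sin φ₁ sin φ₂ ) = atan2(0.347715, 0.308505) = 48.419°.
λ₂ = 9.248° + 48.419° = 57.667°.

latitude -9.120°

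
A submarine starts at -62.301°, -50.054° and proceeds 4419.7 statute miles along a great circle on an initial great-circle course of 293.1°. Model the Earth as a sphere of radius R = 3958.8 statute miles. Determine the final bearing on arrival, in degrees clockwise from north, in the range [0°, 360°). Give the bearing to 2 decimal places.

final bearing 333.97°

The arc subtends δ = 4419.7/3958.8 = 1.116424 rad at the centre.
With φ₁ = -62.301° = -1.087358 rad and θ = 293.1° = 5.115560 rad:
Destination latitude: φ₂ = arcsin( sin φ₁ cos δ + cos φ₁ sin δ cos θ ) = arcsin(-0.224736) = -12.987°.
For the longitude increment, Δλ = atan2( sin θ sin δ cos φ₁, cos δ − sin φ₁ sin φ₂ ) = atan2(-0.384176, 0.239916) = -58.015°.
Hence λ₂ = -50.054° + -58.015° = -108.069°.
The forward bearing on arrival equals the back-azimuth from the destination plus 180°.
Back-azimuth from P₂ (-12.99°, -108.07°) to P₁ (-62.30°, -50.05°), with Δλ' = λ₁ − λ₂ = 58.02°: atan2( sin Δλ' cos φ₁ , cos φ₂ sin φ₁ − sin φ₂ cos φ₁ cos Δλ' ) = 153.97°.
Final bearing = (153.97° + 180°) mod 360° = 333.97°.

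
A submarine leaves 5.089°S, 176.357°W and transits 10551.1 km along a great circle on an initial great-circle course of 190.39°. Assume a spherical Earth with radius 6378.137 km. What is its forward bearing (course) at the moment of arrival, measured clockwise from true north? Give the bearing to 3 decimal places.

Angular distance δ = d/R = 10551.1 / 6378.137 = 1.654260 rad.
With φ₁ = -5.089° = -0.088820 rad and θ = 190.39° = 3.322932 rad:
Applying the spherical law of cosines for sides, sin φ₂ = sin φ₁ cos δ + cos φ₁ sin δ cos θ = -0.968920, so φ₂ = -75.678°.
Δλ = atan2( sin θ sin δ cos φ₁ , cos δ − sin φ₁ sin φ₂ ) = atan2(-0.179011, -0.169313) = -2.328361 rad = -133.405°.
λ₂ = -176.357° + -133.405° = -309.762°, normalized to (−180°, 180°] → 50.238°.
The forward bearing on arrival equals the back-azimuth from the destination plus 180°.
Back-azimuth from P₂ (-75.678°, 50.238°) to P₁ (-5.089°, -176.357°), with Δλ' = λ₁ − λ₂ = -226.595°: atan2( sin Δλ' cos φ₁ , cos φ₂ sin φ₁ − sin φ₂ cos φ₁ cos Δλ' ) = 133.433°.
Final bearing = (133.433° + 180°) mod 360° = 313.433°.

final bearing 313.433°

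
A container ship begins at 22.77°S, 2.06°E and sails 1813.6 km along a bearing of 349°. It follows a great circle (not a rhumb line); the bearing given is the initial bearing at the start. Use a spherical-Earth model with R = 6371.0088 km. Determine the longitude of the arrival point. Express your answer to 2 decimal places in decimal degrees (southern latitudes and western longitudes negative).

δ = 1813.6/6371.0088 = 0.284664 rad (16.3101°).
With φ₁ = -22.77° = -0.397411 rad and θ = 349° = 6.091199 rad:
Applying the spherical law of cosines for sides, sin φ₂ = sin φ₁ cos δ + cos φ₁ sin δ cos θ = -0.117266, so φ₂ = -6.73°.
Δλ = atan2( sin θ sin δ cos φ₁ , cos δ − sin φ₁ sin φ₂ ) = atan2(-0.049410, 0.914370) = -0.053984 rad = -3.09°.
λ₂ = 2.06° + -3.09° = -1.03°.

longitude -1.03°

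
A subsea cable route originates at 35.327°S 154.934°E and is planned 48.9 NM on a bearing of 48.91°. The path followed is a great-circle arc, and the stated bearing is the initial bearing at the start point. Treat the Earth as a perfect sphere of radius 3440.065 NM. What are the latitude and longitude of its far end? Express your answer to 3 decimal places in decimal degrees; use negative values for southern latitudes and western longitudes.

Angular distance δ = d/R = 48.9 / 3440.065 = 0.014215 rad.
Converting: φ₁ = -0.616572 rad, θ = 0.853641 rad.
Applying the spherical law of cosines for sides, sin φ₂ = sin φ₁ cos δ + cos φ₁ sin δ cos θ = -0.570562, so φ₂ = -34.789°.
Then Δλ = atan2(0.008740, 0.669976) = 0.013045 rad, from sin θ sin δ cos φ₁ over cos δ − sin φ₁ sin φ₂.
λ₂ = 154.934° + 0.747° = 155.681°.

latitude -34.789°, longitude 155.681°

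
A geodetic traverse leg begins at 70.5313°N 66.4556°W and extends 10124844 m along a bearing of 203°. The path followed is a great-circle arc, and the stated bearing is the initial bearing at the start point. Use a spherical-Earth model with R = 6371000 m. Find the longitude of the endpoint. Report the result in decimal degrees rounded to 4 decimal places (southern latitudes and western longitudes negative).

Central angle δ = d/R = 1.589208 rad.
Start latitude φ₁ = 1.231003 rad; initial bearing θ = 3.543018 rad.
sin φ₂ = sin φ₁ cos δ + cos φ₁ sin δ cos θ = (0.942824)(-0.018411) + (0.333292)(0.999831)(-0.920505) = -0.324103
φ₂ = asin(-0.324103) = -0.330063 rad = -18.9112°.
For the longitude increment, Δλ = atan2( sin θ sin δ cos φ₁, cos δ − sin φ₁ sin φ₂ ) = atan2(-0.130205, 0.287161) = -24.3906°.
λ₂ = -66.4556° + -24.3906° = -90.8462°.

longitude -90.8462°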